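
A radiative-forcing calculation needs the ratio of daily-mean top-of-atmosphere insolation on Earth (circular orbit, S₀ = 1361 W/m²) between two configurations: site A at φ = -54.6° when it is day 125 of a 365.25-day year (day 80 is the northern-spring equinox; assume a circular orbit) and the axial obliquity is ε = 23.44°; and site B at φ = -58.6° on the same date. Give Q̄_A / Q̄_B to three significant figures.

Q̄_A / Q̄_B ≈ 1.34

— Configuration A (φ=-54.6°):
Solar longitude: λ_s = 360° × (125 − 80)/365.25 = 44.353°.
sin δ = sin 23.44° × sin 44.353° = 0.27809, so δ = +16.146°.
cos H₀ = −tan(-54.6°) tan(+16.146°) = 0.4074, H₀ = 1.1512 rad.
Bracket: H₀ sin φ sin δ + cos φ cos δ sin H₀ = 1.1512×-0.81513×0.27809 + 0.57928×0.96056×0.91326 = -0.260953 + 0.508168 = 0.247215.
Q̄ = (S₀/π) × [bracket] = (1361/π) × 0.247215 = 107.10 W/m².
— Configuration B (φ=-58.6°):
cos H₀ = −tan(-58.6°) tan(+16.146°) = 0.4743, H₀ = 1.0766 rad.
Bracket: H₀ sin φ sin δ + cos φ cos δ sin H₀ = 1.0766×-0.85355×0.27809 + 0.52101×0.96056×0.88037 = -0.255546 + 0.440591 = 0.185045.
Q̄ = (S₀/π) × [bracket] = (1361/π) × 0.185045 = 80.165 W/m².
Ratio Q̄_A / Q̄_B = 107.10 / 80.165 = 1.336.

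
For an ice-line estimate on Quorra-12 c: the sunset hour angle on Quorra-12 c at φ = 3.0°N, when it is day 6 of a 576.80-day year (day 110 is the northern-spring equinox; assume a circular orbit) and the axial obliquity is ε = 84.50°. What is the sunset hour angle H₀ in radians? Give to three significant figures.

H₀ = 1.46 rad

Solar longitude: λ_s = 360° × (6 − 110)/576.80 = -64.910°, i.e. -64.910° + 360° = 295.090°.
sin δ = sin 84.50° × sin 295.090° = -0.90147, so δ = -64.352°.
cos H₀ = −tan φ · tan δ = −tan(+3.0°) × tan(-64.352°) = 0.1092, so H₀ = 1.4614 rad = 83.73°.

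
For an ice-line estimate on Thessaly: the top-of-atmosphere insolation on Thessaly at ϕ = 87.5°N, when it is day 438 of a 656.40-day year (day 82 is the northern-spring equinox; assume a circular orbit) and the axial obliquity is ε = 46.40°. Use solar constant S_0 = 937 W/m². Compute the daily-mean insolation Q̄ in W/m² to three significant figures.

Q̄ ≈ 0.00 W/m²

Solar longitude: L_s = 360° × (438 − 82)/656.40 = 195.247°.
sin δ = sin 46.40° × sin 195.247° = -0.19044, so δ = -10.979°.
cos h₀ = −tan(+87.5°) tan(-10.979°) = 4.4431 ≥ 1 ⇒ polar night, h₀ = 0 and Q̄ = 0.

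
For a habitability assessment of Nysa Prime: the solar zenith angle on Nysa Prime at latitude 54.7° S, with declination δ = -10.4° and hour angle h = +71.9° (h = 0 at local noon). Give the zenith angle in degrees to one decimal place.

θ_z = 71.1°

cos θ_z = sin φ sin δ + cos φ cos δ cos h = 0.147328 + 0.176577 = 0.323905.
θ_z = arccos(0.323905) = 71.1°.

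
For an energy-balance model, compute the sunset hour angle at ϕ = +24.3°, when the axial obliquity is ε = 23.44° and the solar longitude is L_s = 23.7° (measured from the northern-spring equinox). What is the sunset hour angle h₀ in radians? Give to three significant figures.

Solar declination: sin δ = sin ε · sin L_s = sin 23.44° × sin 23.7° = 0.15989, so δ = +9.201°.
cos h₀ = −tan ϕ · tan δ = −tan(+24.3°) × tan(+9.201°) = -0.0731, so h₀ = 1.6440 rad = 94.19°.

h₀ = 1.64 rad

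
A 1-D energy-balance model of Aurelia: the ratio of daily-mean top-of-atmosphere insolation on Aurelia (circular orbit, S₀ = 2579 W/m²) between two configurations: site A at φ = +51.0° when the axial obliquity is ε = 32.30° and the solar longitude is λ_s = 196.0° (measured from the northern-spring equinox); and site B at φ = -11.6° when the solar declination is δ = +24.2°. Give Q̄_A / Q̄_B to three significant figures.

— Configuration A (φ=+51.0°):
Solar declination: sin δ = sin ε · sin λ_s = sin 32.30° × sin 196.0° = -0.14729, so δ = -8.470°.
cos H₀ = −tan(+51.0°) tan(-8.470°) = 0.1839, H₀ = 1.3859 rad.
Bracket: H₀ sin φ sin δ + cos φ cos δ sin H₀ = 1.3859×0.77715×-0.14729 + 0.62932×0.98909×0.98295 = -0.158639 + 0.611841 = 0.453202.
Q̄ = (S₀/π) × [bracket] = (2579/π) × 0.453202 = 372.04 W/m².
— Configuration B (φ=-11.6°):
cos H₀ = −tan(-11.6°) tan(+24.200°) = 0.0923, H₀ = 1.4784 rad.
Bracket: H₀ sin φ sin δ + cos φ cos δ sin H₀ = 1.4784×-0.20108×0.40992 + 0.97958×0.91212×0.99574 = -0.121860 + 0.889688 = 0.767828.
Q̄ = (S₀/π) × [bracket] = (2579/π) × 0.767828 = 630.33 W/m².
Ratio Q̄_A / Q̄_B = 372.04 / 630.33 = 0.5902.

Q̄_A / Q̄_B ≈ 0.590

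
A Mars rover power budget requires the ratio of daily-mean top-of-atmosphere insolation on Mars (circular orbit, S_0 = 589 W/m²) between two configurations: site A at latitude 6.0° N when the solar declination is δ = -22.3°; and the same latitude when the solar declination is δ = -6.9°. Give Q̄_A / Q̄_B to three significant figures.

Q̄_A / Q̄_B ≈ 0.887

— Configuration A (ϕ=+6.0°):
cos h₀ = −tan(+6.0°) tan(-22.300°) = 0.0431, h₀ = 1.5277 rad.
Bracket: h₀ sin ϕ sin δ + cos ϕ cos δ sin h₀ = 1.5277×0.10453×-0.37946 + 0.99452×0.92521×0.99907 = -0.060596 + 0.919284 = 0.858688.
Q̄ = (S_0/π) × [bracket] = (589/π) × 0.858688 = 160.99 W/m².
— Configuration B (ϕ=+6.0°):
cos h₀ = −tan(+6.0°) tan(-6.900°) = 0.0127, h₀ = 1.5581 rad.
Bracket: h₀ sin ϕ sin δ + cos ϕ cos δ sin h₀ = 1.5581×0.10453×-0.12014 + 0.99452×0.99276×0.99992 = -0.019567 + 0.987241 = 0.967674.
Q̄ = (S_0/π) × [bracket] = (589/π) × 0.967674 = 181.42 W/m².
Ratio Q̄_A / Q̄_B = 160.99 / 181.42 = 0.8874.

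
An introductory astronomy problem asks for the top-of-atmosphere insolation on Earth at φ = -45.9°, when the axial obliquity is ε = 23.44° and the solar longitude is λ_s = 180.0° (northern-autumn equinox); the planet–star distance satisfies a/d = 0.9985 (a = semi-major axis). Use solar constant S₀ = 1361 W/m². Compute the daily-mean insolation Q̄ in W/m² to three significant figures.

Q̄ ≈ 301 W/m²

Solar declination: sin δ = sin ε · sin λ_s = sin 23.44° × sin 180.0° = 0.00000, so δ = +0.000°.
cos H₀ = −tan(-45.9°) tan(+0.000°) = 0.0000, H₀ = 1.5708 rad.
Bracket: H₀ sin φ sin δ + cos φ cos δ sin H₀ = 1.5708×-0.71813×0.00000 + 0.69591×1.00000×1.00000 = -0.000000 + 0.695910 = 0.695910.
Inverse-square distance factor (a/d)² = 0.9985² = 0.997002.
Q̄ = (S₀/π) × 0.997002 × [bracket] = (1361/π) × 0.997002 × 0.695910 = 300.6 W/m².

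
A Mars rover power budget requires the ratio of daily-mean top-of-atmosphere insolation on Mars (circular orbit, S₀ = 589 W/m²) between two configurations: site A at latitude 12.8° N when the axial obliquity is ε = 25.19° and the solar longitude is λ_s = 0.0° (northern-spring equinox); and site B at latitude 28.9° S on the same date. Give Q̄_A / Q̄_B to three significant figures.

— Configuration A (φ=+12.8°):
Solar declination: sin δ = sin ε · sin λ_s = sin 25.19° × sin 0.0° = 0.00000, so δ = +0.000°.
cos H₀ = −tan(+12.8°) tan(+0.000°) = -0.0000, H₀ = 1.5708 rad.
Bracket: H₀ sin φ sin δ + cos φ cos δ sin H₀ = 1.5708×0.22155×0.00000 + 0.97515×1.00000×1.00000 = 0.000000 + 0.975150 = 0.975150.
Q̄ = (S₀/π) × [bracket] = (589/π) × 0.975150 = 182.83 W/m².
— Configuration B (φ=-28.9°):
cos H₀ = −tan(-28.9°) tan(+0.000°) = 0.0000, H₀ = 1.5708 rad.
Bracket: H₀ sin φ sin δ + cos φ cos δ sin H₀ = 1.5708×-0.48328×0.00000 + 0.87546×1.00000×1.00000 = -0.000000 + 0.875460 = 0.875460.
Q̄ = (S₀/π) × [bracket] = (589/π) × 0.875460 = 164.14 W/m².
Ratio Q̄_A / Q̄_B = 182.83 / 164.14 = 1.114.

Q̄_A / Q̄_B ≈ 1.11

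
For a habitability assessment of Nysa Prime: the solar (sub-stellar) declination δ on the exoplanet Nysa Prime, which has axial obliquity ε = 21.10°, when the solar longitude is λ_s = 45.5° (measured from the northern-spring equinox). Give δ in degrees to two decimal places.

sin δ = sin ε · sin λ_s = sin 21.10° × sin 45.5° = 0.256768.
δ = arcsin(0.256768) = +14.88°.

δ = +14.88°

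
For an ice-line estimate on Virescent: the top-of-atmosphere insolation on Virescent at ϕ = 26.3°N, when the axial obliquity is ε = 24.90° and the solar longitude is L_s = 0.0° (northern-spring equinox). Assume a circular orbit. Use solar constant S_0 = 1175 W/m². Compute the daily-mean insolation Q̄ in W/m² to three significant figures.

Solar declination: sin δ = sin ε · sin L_s = sin 24.90° × sin 0.0° = 0.00000, so δ = +0.000°.
cos h₀ = −tan(+26.3°) tan(+0.000°) = -0.0000, h₀ = 1.5708 rad.
Bracket: h₀ sin ϕ sin δ + cos ϕ cos δ sin h₀ = 1.5708×0.44307×0.00000 + 0.89649×1.00000×1.00000 = 0.000000 + 0.896490 = 0.896490.
Q̄ = (S_0/π) × [bracket] = (1175/π) × 0.896490 = 335.3 W/m².

Q̄ ≈ 335 W/m²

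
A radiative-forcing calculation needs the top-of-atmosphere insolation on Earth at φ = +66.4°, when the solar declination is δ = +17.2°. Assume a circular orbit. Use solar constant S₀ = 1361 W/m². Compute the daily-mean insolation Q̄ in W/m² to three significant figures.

Q̄ ≈ 394 W/m²

cos H₀ = −tan(+66.4°) tan(+17.200°) = -0.7085, H₀ = 2.3582 rad.
Bracket: H₀ sin φ sin δ + cos φ cos δ sin H₀ = 2.3582×0.91636×0.29571 + 0.40035×0.95528×0.70567 = 0.639018 + 0.269881 = 0.908899.
Q̄ = (S₀/π) × [bracket] = (1361/π) × 0.908899 = 393.8 W/m².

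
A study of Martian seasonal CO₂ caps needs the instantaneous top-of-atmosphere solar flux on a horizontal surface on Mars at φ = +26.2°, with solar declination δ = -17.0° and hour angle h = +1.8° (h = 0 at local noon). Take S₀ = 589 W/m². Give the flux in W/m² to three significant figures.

429 W/m²

cos θ_z = sin φ sin δ + cos φ cos δ cos h = -0.129084 + 0.857629 = 0.728545.
Flux = S₀ · cos θ_z = 589 × 0.728545 = 429.1 W/m².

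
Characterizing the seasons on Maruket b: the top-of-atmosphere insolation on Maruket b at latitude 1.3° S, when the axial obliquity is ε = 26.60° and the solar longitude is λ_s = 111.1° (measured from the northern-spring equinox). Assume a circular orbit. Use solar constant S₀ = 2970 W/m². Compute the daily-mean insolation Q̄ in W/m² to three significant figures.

Q̄ ≈ 845 W/m²

Solar declination: sin δ = sin ε · sin λ_s = sin 26.60° × sin 111.1° = 0.41774, so δ = +24.692°.
cos H₀ = −tan(-1.3°) tan(+24.692°) = 0.0104, H₀ = 1.5604 rad.
Bracket: H₀ sin φ sin δ + cos φ cos δ sin H₀ = 1.5604×-0.02269×0.41774 + 0.99974×0.90857×0.99995 = -0.014790 + 0.908288 = 0.893498.
Q̄ = (S₀/π) × [bracket] = (2970/π) × 0.893498 = 844.7 W/m².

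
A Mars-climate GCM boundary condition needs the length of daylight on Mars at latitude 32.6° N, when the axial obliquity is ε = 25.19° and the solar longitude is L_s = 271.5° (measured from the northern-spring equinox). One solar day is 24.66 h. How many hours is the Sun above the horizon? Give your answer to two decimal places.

9.93 h

Solar declination: sin δ = sin ε · sin L_s = sin 25.19° × sin 271.5° = -0.42548, so δ = -25.181°.
cos h₀ = −tan ϕ · tan δ = −tan(+32.6°) × tan(-25.181°) = 0.3007, so h₀ = 1.2654 rad = 72.50°.
Daylight = 2h₀/(2π) × 24.66 h = (1.2654/π) × 24.66 = 9.93 h.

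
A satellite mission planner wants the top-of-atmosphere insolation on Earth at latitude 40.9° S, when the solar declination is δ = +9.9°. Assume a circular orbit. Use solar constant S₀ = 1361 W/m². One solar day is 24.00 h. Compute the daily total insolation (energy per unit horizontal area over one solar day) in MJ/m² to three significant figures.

cos H₀ = −tan(-40.9°) tan(+9.900°) = 0.1512, H₀ = 1.4190 rad.
Bracket: H₀ sin φ sin δ + cos φ cos δ sin H₀ = 1.4190×-0.65474×0.17193 + 0.75585×0.98511×0.98851 = -0.159736 + 0.736040 = 0.576304.
Q̄ = (S₀/π) × [bracket] = (1361/π) × 0.576304 = 249.67 W/m².
Daily total = Q̄ × 24.00 h × 3600 s/h = 249.67 × 24.00 × 3600 / 10⁶ = 21.57 MJ/m².

21.6 MJ/m²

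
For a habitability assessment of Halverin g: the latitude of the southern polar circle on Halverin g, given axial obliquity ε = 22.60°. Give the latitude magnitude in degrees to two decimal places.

67.40°

The polar circle is the lowest latitude that experiences at least one full rotation of continuous darkness at the northern-summer solstice; it lies at |φ| = 90° − ε = 90° − 22.60° = 67.40°.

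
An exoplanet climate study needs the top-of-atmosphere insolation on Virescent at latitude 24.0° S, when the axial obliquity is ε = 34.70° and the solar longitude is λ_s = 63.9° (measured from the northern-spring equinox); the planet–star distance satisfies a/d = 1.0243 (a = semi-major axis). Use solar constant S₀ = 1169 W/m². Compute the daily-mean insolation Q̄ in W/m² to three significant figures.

Solar declination: sin δ = sin ε · sin λ_s = sin 34.70° × sin 63.9° = 0.51123, so δ = +30.746°.
cos H₀ = −tan(-24.0°) tan(+30.746°) = 0.2648, H₀ = 1.3028 rad.
Bracket: H₀ sin φ sin δ + cos φ cos δ sin H₀ = 1.3028×-0.40674×0.51123 + 0.91355×0.85944×0.96429 = -0.270901 + 0.757104 = 0.486203.
Inverse-square distance factor (a/d)² = 1.0243² = 1.049190.
Q̄ = (S₀/π) × 1.049190 × [bracket] = (1169/π) × 1.049190 × 0.486203 = 189.8 W/m².

Q̄ ≈ 190 W/m²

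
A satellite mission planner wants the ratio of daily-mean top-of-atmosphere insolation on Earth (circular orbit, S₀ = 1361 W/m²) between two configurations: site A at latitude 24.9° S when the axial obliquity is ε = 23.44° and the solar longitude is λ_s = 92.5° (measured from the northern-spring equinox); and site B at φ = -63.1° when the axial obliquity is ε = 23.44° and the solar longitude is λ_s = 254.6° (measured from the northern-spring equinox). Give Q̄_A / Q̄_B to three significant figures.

— Configuration A (φ=-24.9°):
Solar declination: sin δ = sin ε · sin λ_s = sin 23.44° × sin 92.5° = 0.39741, so δ = +23.416°.
cos H₀ = −tan(-24.9°) tan(+23.416°) = 0.2010, H₀ = 1.3684 rad.
Bracket: H₀ sin φ sin δ + cos φ cos δ sin H₀ = 1.3684×-0.42104×0.39741 + 0.90704×0.91764×0.97959 = -0.228968 + 0.815348 = 0.586380.
Q̄ = (S₀/π) × [bracket] = (1361/π) × 0.586380 = 254.03 W/m².
— Configuration B (φ=-63.1°):
Solar declination: sin δ = sin ε · sin λ_s = sin 23.44° × sin 254.6° = -0.38351, so δ = -22.551°.
cos H₀ = −tan(-63.1°) tan(-22.551°) = -0.8185, H₀ = 2.5296 rad.
Bracket: H₀ sin φ sin δ + cos φ cos δ sin H₀ = 2.5296×-0.89180×-0.38351 + 0.45243×0.92354×0.57448 = 0.865159 + 0.240039 = 1.105198.
Q̄ = (S₀/π) × [bracket] = (1361/π) × 1.105198 = 478.79 W/m².
Ratio Q̄_A / Q̄_B = 254.03 / 478.79 = 0.5306.

Q̄_A / Q̄_B ≈ 0.531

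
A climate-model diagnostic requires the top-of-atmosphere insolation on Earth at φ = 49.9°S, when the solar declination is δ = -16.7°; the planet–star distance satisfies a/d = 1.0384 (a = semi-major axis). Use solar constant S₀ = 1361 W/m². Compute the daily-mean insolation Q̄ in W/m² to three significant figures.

Q̄ ≈ 468 W/m²

cos H₀ = −tan(-49.9°) tan(-16.700°) = -0.3563, H₀ = 1.9351 rad.
Bracket: H₀ sin φ sin δ + cos φ cos δ sin H₀ = 1.9351×-0.76492×-0.28736 + 0.64412×0.95782×0.93438 = 0.425349 + 0.576467 = 1.001816.
Inverse-square distance factor (a/d)² = 1.0384² = 1.078275.
Q̄ = (S₀/π) × 1.078275 × [bracket] = (1361/π) × 1.078275 × 1.001816 = 468.0 W/m².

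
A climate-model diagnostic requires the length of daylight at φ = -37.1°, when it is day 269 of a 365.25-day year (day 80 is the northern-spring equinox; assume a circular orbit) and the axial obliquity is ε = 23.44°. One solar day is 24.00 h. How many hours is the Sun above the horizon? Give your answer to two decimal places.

Solar longitude: λ_s = 360° × (269 − 80)/365.25 = 186.283°.
sin δ = sin 23.44° × sin 186.283° = -0.04354, so δ = -2.495°.
cos H₀ = −tan φ · tan δ = −tan(-37.1°) × tan(-2.495°) = -0.0330, so H₀ = 1.6038 rad = 91.89°.
Daylight = 2H₀/(2π) × 24.00 h = (1.6038/π) × 24.00 = 12.25 h.

12.25 h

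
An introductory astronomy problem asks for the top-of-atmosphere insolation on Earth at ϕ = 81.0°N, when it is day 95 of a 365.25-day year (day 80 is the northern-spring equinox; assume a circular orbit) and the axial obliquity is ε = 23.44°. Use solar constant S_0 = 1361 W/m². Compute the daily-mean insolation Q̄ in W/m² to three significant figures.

Solar longitude: L_s = 360° × (95 − 80)/365.25 = 14.784°.
sin δ = sin 23.44° × sin 14.784° = 0.10151, so δ = +5.826°.
cos h₀ = −tan(+81.0°) tan(+5.826°) = -0.6442, h₀ = 2.2708 rad.
Bracket: h₀ sin ϕ sin δ + cos ϕ cos δ sin h₀ = 2.2708×0.98769×0.10151 + 0.15643×0.99483×0.76483 = 0.227671 + 0.119024 = 0.346695.
Q̄ = (S_0/π) × [bracket] = (1361/π) × 0.346695 = 150.2 W/m².

Q̄ ≈ 150 W/m²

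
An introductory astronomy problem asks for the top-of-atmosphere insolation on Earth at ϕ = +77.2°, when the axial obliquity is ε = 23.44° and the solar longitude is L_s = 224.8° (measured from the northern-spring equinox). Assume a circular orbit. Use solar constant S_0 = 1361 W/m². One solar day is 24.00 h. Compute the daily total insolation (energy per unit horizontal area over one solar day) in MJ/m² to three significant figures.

Solar declination: sin δ = sin ε · sin L_s = sin 23.44° × sin 224.8° = -0.28030, so δ = -16.278°.
cos h₀ = −tan(+77.2°) tan(-16.278°) = 1.2852 ≥ 1 ⇒ polar night, h₀ = 0 and Q̄ = 0.
Daily total = Q̄ × 24.00 h × 3600 s/h = 0.00 MJ/m².

0.00 MJ/m²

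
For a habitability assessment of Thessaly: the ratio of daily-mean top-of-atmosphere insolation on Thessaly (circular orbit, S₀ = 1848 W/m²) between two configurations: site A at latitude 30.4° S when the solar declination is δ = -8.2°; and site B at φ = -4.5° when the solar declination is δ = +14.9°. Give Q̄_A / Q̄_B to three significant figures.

Q̄_A / Q̄_B ≈ 1.04

— Configuration A (φ=-30.4°):
cos H₀ = −tan(-30.4°) tan(-8.200°) = -0.0845, H₀ = 1.6554 rad.
Bracket: H₀ sin φ sin δ + cos φ cos δ sin H₀ = 1.6554×-0.50603×-0.14263 + 0.86251×0.98978×0.99642 = 0.119479 + 0.850639 = 0.970118.
Q̄ = (S₀/π) × [bracket] = (1848/π) × 0.970118 = 570.66 W/m².
— Configuration B (φ=-4.5°):
cos H₀ = −tan(-4.5°) tan(+14.900°) = 0.0209, H₀ = 1.5499 rad.
Bracket: H₀ sin φ sin δ + cos φ cos δ sin H₀ = 1.5499×-0.07846×0.25713 + 0.99692×0.96638×0.99978 = -0.031268 + 0.963192 = 0.931924.
Q̄ = (S₀/π) × [bracket] = (1848/π) × 0.931924 = 548.19 W/m².
Ratio Q̄_A / Q̄_B = 570.66 / 548.19 = 1.041.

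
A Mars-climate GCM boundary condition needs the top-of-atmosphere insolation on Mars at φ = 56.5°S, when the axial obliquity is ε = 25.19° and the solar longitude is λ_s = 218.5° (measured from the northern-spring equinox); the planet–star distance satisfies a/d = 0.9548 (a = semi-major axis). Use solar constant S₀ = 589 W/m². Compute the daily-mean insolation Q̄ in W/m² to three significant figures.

Solar declination: sin δ = sin ε · sin λ_s = sin 25.19° × sin 218.5° = -0.26496, so δ = -15.364°.
cos H₀ = −tan(-56.5°) tan(-15.364°) = -0.4151, H₀ = 1.9989 rad.
Bracket: H₀ sin φ sin δ + cos φ cos δ sin H₀ = 1.9989×-0.83389×-0.26496 + 0.55194×0.96426×0.90976 = 0.441652 + 0.484187 = 0.925839.
Inverse-square distance factor (a/d)² = 0.9548² = 0.911643.
Q̄ = (S₀/π) × 0.911643 × [bracket] = (589/π) × 0.911643 × 0.925839 = 158.2 W/m².

Q̄ ≈ 158 W/m²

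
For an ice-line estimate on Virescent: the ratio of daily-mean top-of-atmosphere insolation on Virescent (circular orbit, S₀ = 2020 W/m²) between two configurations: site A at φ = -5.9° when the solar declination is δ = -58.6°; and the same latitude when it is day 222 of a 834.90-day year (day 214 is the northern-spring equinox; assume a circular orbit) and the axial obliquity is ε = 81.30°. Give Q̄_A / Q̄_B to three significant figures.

Q̄_A / Q̄_B ≈ 0.675

— Configuration A (φ=-5.9°):
cos H₀ = −tan(-5.9°) tan(-58.600°) = -0.1693, H₀ = 1.7409 rad.
Bracket: H₀ sin φ sin δ + cos φ cos δ sin H₀ = 1.7409×-0.10279×-0.85355 + 0.99470×0.52101×0.98556 = 0.152740 + 0.510765 = 0.663505.
Q̄ = (S₀/π) × [bracket] = (2020/π) × 0.663505 = 426.62 W/m².
— Configuration B (φ=-5.9°):
Solar longitude: λ_s = 360° × (222 − 214)/834.90 = 3.450°.
sin δ = sin 81.30° × sin 3.450° = 0.05948, so δ = +3.410°.
cos H₀ = −tan(-5.9°) tan(+3.410°) = 0.0062, H₀ = 1.5646 rad.
Bracket: H₀ sin φ sin δ + cos φ cos δ sin H₀ = 1.5646×-0.10279×0.05948 + 0.99470×0.99823×0.99998 = -0.009566 + 0.992920 = 0.983354.
Q̄ = (S₀/π) × [bracket] = (2020/π) × 0.983354 = 632.28 W/m².
Ratio Q̄_A / Q̄_B = 426.62 / 632.28 = 0.6747.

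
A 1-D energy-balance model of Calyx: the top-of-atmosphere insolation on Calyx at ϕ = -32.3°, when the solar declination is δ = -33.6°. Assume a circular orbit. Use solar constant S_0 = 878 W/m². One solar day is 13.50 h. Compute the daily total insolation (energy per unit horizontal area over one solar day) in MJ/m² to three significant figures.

cos h₀ = −tan(-32.3°) tan(-33.600°) = -0.4200, h₀ = 2.0043 rad.
Bracket: h₀ sin ϕ sin δ + cos ϕ cos δ sin h₀ = 2.0043×-0.53435×-0.55339 + 0.84526×0.83292×0.90752 = 0.592679 + 0.638925 = 1.231604.
Q̄ = (S_0/π) × [bracket] = (878/π) × 1.231604 = 344.20 W/m².
Daily total = Q̄ × 13.50 h × 3600 s/h = 344.20 × 13.50 × 3600 / 10⁶ = 16.73 MJ/m².

16.7 MJ/m²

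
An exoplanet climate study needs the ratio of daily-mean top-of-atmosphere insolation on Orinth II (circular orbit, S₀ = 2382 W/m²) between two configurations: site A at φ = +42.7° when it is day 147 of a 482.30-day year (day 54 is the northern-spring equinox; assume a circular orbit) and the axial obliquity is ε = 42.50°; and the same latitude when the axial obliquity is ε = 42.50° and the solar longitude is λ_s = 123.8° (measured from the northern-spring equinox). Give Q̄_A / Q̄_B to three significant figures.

— Configuration A (φ=+42.7°):
Solar longitude: λ_s = 360° × (147 − 54)/482.30 = 69.417°.
sin δ = sin 42.50° × sin 69.417° = 0.63246, so δ = +39.232°.
cos H₀ = −tan(+42.7°) tan(+39.232°) = -0.7535, H₀ = 2.4241 rad.
Bracket: H₀ sin φ sin δ + cos φ cos δ sin H₀ = 2.4241×0.67816×0.63246 + 0.73491×0.77459×0.65749 = 1.039718 + 0.374279 = 1.413997.
Q̄ = (S₀/π) × [bracket] = (2382/π) × 1.413997 = 1072.1 W/m².
— Configuration B (φ=+42.7°):
Solar declination: sin δ = sin ε · sin λ_s = sin 42.50° × sin 123.8° = 0.56140, so δ = +34.153°.
cos H₀ = −tan(+42.7°) tan(+34.153°) = -0.6260, H₀ = 2.2472 rad.
Bracket: H₀ sin φ sin δ + cos φ cos δ sin H₀ = 2.2472×0.67816×0.56140 + 0.73491×0.82754×0.77981 = 0.855552 + 0.474255 = 1.329807.
Q̄ = (S₀/π) × [bracket] = (2382/π) × 1.329807 = 1008.3 W/m².
Ratio Q̄_A / Q̄_B = 1072.1 / 1008.3 = 1.063.

Q̄_A / Q̄_B ≈ 1.06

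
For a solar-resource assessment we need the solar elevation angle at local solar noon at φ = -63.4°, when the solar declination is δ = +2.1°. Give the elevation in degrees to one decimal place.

At local noon the hour angle is zero, so the zenith angle equals |φ − δ| = |-63.4° − (+2.100°)| = 65.500°.
Elevation = 90° − 65.500° = 24.5°.

24.5°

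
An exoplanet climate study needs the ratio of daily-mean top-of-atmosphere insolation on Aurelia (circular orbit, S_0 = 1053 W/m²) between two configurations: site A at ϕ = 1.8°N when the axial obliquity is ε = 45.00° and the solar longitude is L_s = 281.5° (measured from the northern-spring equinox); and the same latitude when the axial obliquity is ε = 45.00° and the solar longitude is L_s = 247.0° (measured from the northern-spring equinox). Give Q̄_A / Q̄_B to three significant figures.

— Configuration A (ϕ=+1.8°):
Solar declination: sin δ = sin ε · sin L_s = sin 45.00° × sin 281.5° = -0.69291, so δ = -43.861°.
cos h₀ = −tan(+1.8°) tan(-43.861°) = 0.0302, h₀ = 1.5406 rad.
Bracket: h₀ sin ϕ sin δ + cos ϕ cos δ sin h₀ = 1.5406×0.03141×-0.69291 + 0.99951×0.72102×0.99954 = -0.033530 + 0.720335 = 0.686805.
Q̄ = (S_0/π) × [bracket] = (1053/π) × 0.686805 = 230.20 W/m².
— Configuration B (ϕ=+1.8°):
Solar declination: sin δ = sin ε · sin L_s = sin 45.00° × sin 247.0° = -0.65090, so δ = -40.609°.
cos h₀ = −tan(+1.8°) tan(-40.609°) = 0.0269, h₀ = 1.5438 rad.
Bracket: h₀ sin ϕ sin δ + cos ϕ cos δ sin h₀ = 1.5438×0.03141×-0.65090 + 0.99951×0.75917×0.99964 = -0.031563 + 0.758525 = 0.726962.
Q̄ = (S_0/π) × [bracket] = (1053/π) × 0.726962 = 243.66 W/m².
Ratio Q̄_A / Q̄_B = 230.20 / 243.66 = 0.9448.

Q̄_A / Q̄_B ≈ 0.945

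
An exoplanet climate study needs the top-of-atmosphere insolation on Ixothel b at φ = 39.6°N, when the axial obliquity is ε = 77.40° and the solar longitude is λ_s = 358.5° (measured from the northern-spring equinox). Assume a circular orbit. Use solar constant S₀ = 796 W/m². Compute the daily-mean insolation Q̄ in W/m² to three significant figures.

Q̄ ≈ 189 W/m²

Solar declination: sin δ = sin ε · sin λ_s = sin 77.40° × sin 358.5° = -0.02555, so δ = -1.464°.
cos H₀ = −tan(+39.6°) tan(-1.464°) = 0.0211, H₀ = 1.5497 rad.
Bracket: H₀ sin φ sin δ + cos φ cos δ sin H₀ = 1.5497×0.63742×-0.02555 + 0.77051×0.99967×0.99978 = -0.025239 + 0.770086 = 0.744847.
Q̄ = (S₀/π) × [bracket] = (796/π) × 0.744847 = 188.7 W/m².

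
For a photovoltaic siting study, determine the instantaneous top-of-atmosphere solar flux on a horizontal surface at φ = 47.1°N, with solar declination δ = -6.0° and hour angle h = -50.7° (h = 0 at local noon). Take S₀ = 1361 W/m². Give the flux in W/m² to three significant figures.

479 W/m²

cos θ_z = sin φ sin δ + cos φ cos δ cos h = -0.076572 + 0.428794 = 0.352222.
Flux = S₀ · cos θ_z = 1361 × 0.352222 = 479.4 W/m².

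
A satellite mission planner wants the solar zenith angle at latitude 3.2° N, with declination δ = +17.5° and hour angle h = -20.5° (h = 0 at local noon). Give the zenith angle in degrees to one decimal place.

cos θ_z = sin φ sin δ + cos φ cos δ cos h = 0.016786 + 0.891927 = 0.908713.
θ_z = arccos(0.908713) = 24.7°.

θ_z = 24.7°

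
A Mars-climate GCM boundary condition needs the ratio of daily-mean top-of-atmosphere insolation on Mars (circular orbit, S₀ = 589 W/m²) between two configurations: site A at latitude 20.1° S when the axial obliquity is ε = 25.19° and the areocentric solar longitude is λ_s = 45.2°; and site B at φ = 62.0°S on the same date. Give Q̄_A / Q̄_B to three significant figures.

— Configuration A (φ=-20.1°):
sin δ = sin 25.19° × sin 45.2° = 0.30201, so δ = +17.578°.
cos H₀ = −tan(-20.1°) tan(+17.578°) = 0.1159, H₀ = 1.4546 rad.
Bracket: H₀ sin φ sin δ + cos φ cos δ sin H₀ = 1.4546×-0.34366×0.30201 + 0.93909×0.95331×0.99326 = -0.150971 + 0.889210 = 0.738239.
Q̄ = (S₀/π) × [bracket] = (589/π) × 0.738239 = 138.41 W/m².
— Configuration B (φ=-62.0°):
cos H₀ = −tan(-62.0°) tan(+17.578°) = 0.5958, H₀ = 0.9325 rad.
Bracket: H₀ sin φ sin δ + cos φ cos δ sin H₀ = 0.9325×-0.88295×0.30201 + 0.46947×0.95331×0.80312 = -0.248660 + 0.359437 = 0.110777.
Q̄ = (S₀/π) × [bracket] = (589/π) × 0.110777 = 20.769 W/m².
Ratio Q̄_A / Q̄_B = 138.41 / 20.769 = 6.664.

Q̄_A / Q̄_B ≈ 6.66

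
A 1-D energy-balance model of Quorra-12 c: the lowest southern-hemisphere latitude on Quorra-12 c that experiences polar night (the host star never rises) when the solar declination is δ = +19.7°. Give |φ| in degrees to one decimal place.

Polar night requires cos H₀ = −tan φ tan δ ≥ 1, i.e. tan φ tan δ ≤ −1.
The boundary is |tan φ| · |tan δ| = 1, so |φ| = 90° − |δ| = 90° − 19.7° = 70.3° in the southern hemisphere.

|φ| = 70.3°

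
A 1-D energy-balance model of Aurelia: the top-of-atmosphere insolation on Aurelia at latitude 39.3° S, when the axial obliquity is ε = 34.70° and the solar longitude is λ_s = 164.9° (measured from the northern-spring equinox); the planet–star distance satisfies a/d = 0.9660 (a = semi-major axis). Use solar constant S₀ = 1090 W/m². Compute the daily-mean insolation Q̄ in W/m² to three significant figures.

Q̄ ≈ 202 W/m²

Solar declination: sin δ = sin ε · sin λ_s = sin 34.70° × sin 164.9° = 0.14830, so δ = +8.528°.
cos H₀ = −tan(-39.3°) tan(+8.528°) = 0.1227, H₀ = 1.4477 rad.
Bracket: H₀ sin φ sin δ + cos φ cos δ sin H₀ = 1.4477×-0.63338×0.14830 + 0.77384×0.98894×0.99244 = -0.135983 + 0.759496 = 0.623513.
Inverse-square distance factor (a/d)² = 0.9660² = 0.933156.
Q̄ = (S₀/π) × 0.933156 × [bracket] = (1090/π) × 0.933156 × 0.623513 = 201.9 W/m².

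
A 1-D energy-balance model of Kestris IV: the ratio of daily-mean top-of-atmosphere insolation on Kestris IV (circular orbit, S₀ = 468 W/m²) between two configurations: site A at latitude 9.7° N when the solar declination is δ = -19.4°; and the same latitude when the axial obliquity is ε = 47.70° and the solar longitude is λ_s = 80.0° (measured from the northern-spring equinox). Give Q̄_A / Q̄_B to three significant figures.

Q̄_A / Q̄_B ≈ 0.959

— Configuration A (φ=+9.7°):
cos H₀ = −tan(+9.7°) tan(-19.400°) = 0.0602, H₀ = 1.5106 rad.
Bracket: H₀ sin φ sin δ + cos φ cos δ sin H₀ = 1.5106×0.16849×-0.33216 + 0.98570×0.94322×0.99819 = -0.084542 + 0.928049 = 0.843507.
Q̄ = (S₀/π) × [bracket] = (468/π) × 0.843507 = 125.66 W/m².
— Configuration B (φ=+9.7°):
Solar declination: sin δ = sin ε · sin λ_s = sin 47.70° × sin 80.0° = 0.72839, so δ = +46.752°.
cos H₀ = −tan(+9.7°) tan(+46.752°) = -0.1817, H₀ = 1.7535 rad.
Bracket: H₀ sin φ sin δ + cos φ cos δ sin H₀ = 1.7535×0.16849×0.72839 + 0.98570×0.68516×0.98335 = 0.215201 + 0.664117 = 0.879318.
Q̄ = (S₀/π) × [bracket] = (468/π) × 0.879318 = 130.99 W/m².
Ratio Q̄_A / Q̄_B = 125.66 / 130.99 = 0.9593.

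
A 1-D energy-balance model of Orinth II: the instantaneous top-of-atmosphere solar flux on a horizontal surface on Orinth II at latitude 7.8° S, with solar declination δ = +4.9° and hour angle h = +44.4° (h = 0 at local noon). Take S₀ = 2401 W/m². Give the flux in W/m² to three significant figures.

cos θ_z = sin φ sin δ + cos φ cos δ cos h = -0.011592 + 0.705275 = 0.693683.
Flux = S₀ · cos θ_z = 2401 × 0.693683 = 1666 W/m².

1.67e+03 W/m²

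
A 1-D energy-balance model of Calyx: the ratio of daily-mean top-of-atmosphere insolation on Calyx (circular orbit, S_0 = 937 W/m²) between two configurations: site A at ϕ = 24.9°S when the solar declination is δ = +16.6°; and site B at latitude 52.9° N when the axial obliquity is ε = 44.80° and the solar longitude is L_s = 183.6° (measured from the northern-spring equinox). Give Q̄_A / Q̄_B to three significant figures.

Q̄_A / Q̄_B ≈ 1.26

— Configuration A (ϕ=-24.9°):
cos h₀ = −tan(-24.9°) tan(+16.600°) = 0.1384, h₀ = 1.4320 rad.
Bracket: h₀ sin ϕ sin δ + cos ϕ cos δ sin h₀ = 1.4320×-0.42104×0.28569 + 0.90704×0.95832×0.99038 = -0.172251 + 0.860873 = 0.688622.
Q̄ = (S_0/π) × [bracket] = (937/π) × 0.688622 = 205.39 W/m².
— Configuration B (ϕ=+52.9°):
Solar declination: sin δ = sin ε · sin L_s = sin 44.80° × sin 183.6° = -0.04424, so δ = -2.536°.
cos h₀ = −tan(+52.9°) tan(-2.536°) = 0.0586, h₀ = 1.5122 rad.
Bracket: h₀ sin ϕ sin δ + cos ϕ cos δ sin h₀ = 1.5122×0.79758×-0.04424 + 0.60321×0.99902×0.99828 = -0.053358 + 0.601582 = 0.548224.
Q̄ = (S_0/π) × [bracket] = (937/π) × 0.548224 = 163.51 W/m².
Ratio Q̄_A / Q̄_B = 205.39 / 163.51 = 1.256.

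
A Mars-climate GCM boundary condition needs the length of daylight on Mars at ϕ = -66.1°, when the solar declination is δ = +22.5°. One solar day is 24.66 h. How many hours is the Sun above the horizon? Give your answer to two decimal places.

cos h₀ = −tan ϕ · tan δ = −tan(-66.1°) × tan(+22.500°) = 0.9347, so h₀ = 0.3633 rad = 20.82°.
Daylight = 2h₀/(2π) × 24.66 h = (0.3633/π) × 24.66 = 2.85 h.

2.85 h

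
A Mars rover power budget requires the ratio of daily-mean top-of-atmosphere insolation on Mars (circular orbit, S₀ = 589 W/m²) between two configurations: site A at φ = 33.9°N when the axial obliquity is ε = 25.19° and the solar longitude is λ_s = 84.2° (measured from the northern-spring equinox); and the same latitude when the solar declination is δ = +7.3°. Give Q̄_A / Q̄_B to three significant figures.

Q̄_A / Q̄_B ≈ 1.24

— Configuration A (φ=+33.9°):
Solar declination: sin δ = sin ε · sin λ_s = sin 25.19° × sin 84.2° = 0.42344, so δ = +25.052°.
cos H₀ = −tan(+33.9°) tan(+25.052°) = -0.3141, H₀ = 1.8903 rad.
Bracket: H₀ sin φ sin δ + cos φ cos δ sin H₀ = 1.8903×0.55775×0.42344 + 0.83001×0.90592×0.94939 = 0.446439 + 0.713868 = 1.160307.
Q̄ = (S₀/π) × [bracket] = (589/π) × 1.160307 = 217.54 W/m².
— Configuration B (φ=+33.9°):
cos H₀ = −tan(+33.9°) tan(+7.300°) = -0.0861, H₀ = 1.6570 rad.
Bracket: H₀ sin φ sin δ + cos φ cos δ sin H₀ = 1.6570×0.55775×0.12706 + 0.83001×0.99189×0.99629 = 0.117428 + 0.820224 = 0.937652.
Q̄ = (S₀/π) × [bracket] = (589/π) × 0.937652 = 175.80 W/m².
Ratio Q̄_A / Q̄_B = 217.54 / 175.80 = 1.237.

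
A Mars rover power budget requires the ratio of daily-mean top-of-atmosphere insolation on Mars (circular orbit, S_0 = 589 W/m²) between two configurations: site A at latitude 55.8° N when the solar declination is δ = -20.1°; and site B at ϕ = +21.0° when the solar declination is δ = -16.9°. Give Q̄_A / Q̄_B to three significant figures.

Q̄_A / Q̄_B ≈ 0.217

— Configuration A (ϕ=+55.8°):
cos h₀ = −tan(+55.8°) tan(-20.100°) = 0.5385, h₀ = 1.0022 rad.
Bracket: h₀ sin ϕ sin δ + cos ϕ cos δ sin h₀ = 1.0022×0.82708×-0.34366 + 0.56208×0.93909×0.84264 = -0.284860 + 0.444782 = 0.159922.
Q̄ = (S_0/π) × [bracket] = (589/π) × 0.159922 = 29.983 W/m².
— Configuration B (ϕ=+21.0°):
cos h₀ = −tan(+21.0°) tan(-16.900°) = 0.1166, h₀ = 1.4539 rad.
Bracket: h₀ sin ϕ sin δ + cos ϕ cos δ sin h₀ = 1.4539×0.35837×-0.29070 + 0.93358×0.95681×0.99318 = -0.151465 + 0.887167 = 0.735702.
Q̄ = (S_0/π) × [bracket] = (589/π) × 0.735702 = 137.93 W/m².
Ratio Q̄_A / Q̄_B = 29.983 / 137.93 = 0.2174.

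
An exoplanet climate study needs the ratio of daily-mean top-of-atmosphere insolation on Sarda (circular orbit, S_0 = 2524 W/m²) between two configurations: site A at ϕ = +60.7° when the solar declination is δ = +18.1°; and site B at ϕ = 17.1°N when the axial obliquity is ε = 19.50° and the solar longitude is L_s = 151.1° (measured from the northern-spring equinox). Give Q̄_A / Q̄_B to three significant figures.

Q̄_A / Q̄_B ≈ 0.954

— Configuration A (ϕ=+60.7°):
cos h₀ = −tan(+60.7°) tan(+18.100°) = -0.5824, h₀ = 2.1925 rad.
Bracket: h₀ sin ϕ sin δ + cos ϕ cos δ sin h₀ = 2.1925×0.87207×0.31068 + 0.48938×0.95052×0.81287 = 0.594024 + 0.378119 = 0.972143.
Q̄ = (S_0/π) × [bracket] = (2524/π) × 0.972143 = 781.03 W/m².
— Configuration B (ϕ=+17.1°):
Solar declination: sin δ = sin ε · sin L_s = sin 19.50° × sin 151.1° = 0.16132, so δ = +9.284°.
cos h₀ = −tan(+17.1°) tan(+9.284°) = -0.0503, h₀ = 1.6211 rad.
Bracket: h₀ sin ϕ sin δ + cos ϕ cos δ sin h₀ = 1.6211×0.29404×0.16132 + 0.95579×0.98690×0.99873 = 0.076896 + 0.942071 = 1.018967.
Q̄ = (S_0/π) × [bracket] = (2524/π) × 1.018967 = 818.65 W/m².
Ratio Q̄_A / Q̄_B = 781.03 / 818.65 = 0.9540.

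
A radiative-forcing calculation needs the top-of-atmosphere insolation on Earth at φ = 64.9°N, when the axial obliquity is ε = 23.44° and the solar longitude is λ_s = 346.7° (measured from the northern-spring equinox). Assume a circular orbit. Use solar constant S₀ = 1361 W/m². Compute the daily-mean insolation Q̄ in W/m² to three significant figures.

Q̄ ≈ 130 W/m²

Solar declination: sin δ = sin ε · sin λ_s = sin 23.44° × sin 346.7° = -0.09151, so δ = -5.251°.
cos H₀ = −tan(+64.9°) tan(-5.251°) = 0.1962, H₀ = 1.3733 rad.
Bracket: H₀ sin φ sin δ + cos φ cos δ sin H₀ = 1.3733×0.90557×-0.09151 + 0.42420×0.99580×0.98057 = -0.113804 + 0.414211 = 0.300407.
Q̄ = (S₀/π) × [bracket] = (1361/π) × 0.300407 = 130.1 W/m².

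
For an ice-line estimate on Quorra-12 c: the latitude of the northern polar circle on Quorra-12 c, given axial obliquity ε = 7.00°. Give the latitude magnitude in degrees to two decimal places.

83.00°

The polar circle is the lowest latitude that experiences at least one full rotation of continuous daylight at the northern-summer solstice; it lies at |φ| = 90° − ε = 90° − 7.00° = 83.00°.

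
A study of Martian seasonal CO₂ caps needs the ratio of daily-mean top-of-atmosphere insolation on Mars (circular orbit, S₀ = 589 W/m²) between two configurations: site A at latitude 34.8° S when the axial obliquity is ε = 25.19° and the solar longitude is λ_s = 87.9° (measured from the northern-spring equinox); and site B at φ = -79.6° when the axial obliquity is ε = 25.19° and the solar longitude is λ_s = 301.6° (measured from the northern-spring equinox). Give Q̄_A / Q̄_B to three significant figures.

— Configuration A (φ=-34.8°):
Solar declination: sin δ = sin ε · sin λ_s = sin 25.19° × sin 87.9° = 0.42534, so δ = +25.172°.
cos H₀ = −tan(-34.8°) tan(+25.172°) = 0.3266, H₀ = 1.2381 rad.
Bracket: H₀ sin φ sin δ + cos φ cos δ sin H₀ = 1.2381×-0.57071×0.42534 + 0.82115×0.90504×0.94515 = -0.300544 + 0.702411 = 0.401867.
Q̄ = (S₀/π) × [bracket] = (589/π) × 0.401867 = 75.344 W/m².
— Configuration B (φ=-79.6°):
Solar declination: sin δ = sin ε · sin λ_s = sin 25.19° × sin 301.6° = -0.36251, so δ = -21.255°.
cos H₀ = −tan(-79.6°) tan(-21.255°) = -2.1193 ≤ −1 ⇒ polar day, H₀ = π.
Bracket: H₀ sin φ sin δ + cos φ cos δ sin H₀ = 3.1416×-0.98357×-0.36251 + 0.18052×0.93198×0.00000 = 1.120150 + 0.000000 = 1.120150.
Q̄ = (S₀/π) × [bracket] = (589/π) × 1.120150 = 210.01 W/m².
Ratio Q̄_A / Q̄_B = 75.344 / 210.01 = 0.3588.

Q̄_A / Q̄_B ≈ 0.359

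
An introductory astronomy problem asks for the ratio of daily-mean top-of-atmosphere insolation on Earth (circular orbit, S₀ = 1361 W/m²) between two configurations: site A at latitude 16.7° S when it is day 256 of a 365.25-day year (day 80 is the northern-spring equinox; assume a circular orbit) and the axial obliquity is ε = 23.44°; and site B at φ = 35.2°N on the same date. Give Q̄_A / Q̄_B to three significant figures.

— Configuration A (φ=-16.7°):
Solar longitude: λ_s = 360° × (256 − 80)/365.25 = 173.470°.
sin δ = sin 23.44° × sin 173.470° = 0.04524, so δ = +2.593°.
cos H₀ = −tan(-16.7°) tan(+2.593°) = 0.0136, H₀ = 1.5572 rad.
Bracket: H₀ sin φ sin δ + cos φ cos δ sin H₀ = 1.5572×-0.28736×0.04524 + 0.95782×0.99898×0.99991 = -0.020244 + 0.956757 = 0.936513.
Q̄ = (S₀/π) × [bracket] = (1361/π) × 0.936513 = 405.72 W/m².
— Configuration B (φ=+35.2°):
cos H₀ = −tan(+35.2°) tan(+2.593°) = -0.0319, H₀ = 1.6027 rad.
Bracket: H₀ sin φ sin δ + cos φ cos δ sin H₀ = 1.6027×0.57643×0.04524 + 0.81714×0.99898×0.99949 = 0.041795 + 0.815890 = 0.857685.
Q̄ = (S₀/π) × [bracket] = (1361/π) × 0.857685 = 371.57 W/m².
Ratio Q̄_A / Q̄_B = 405.72 / 371.57 = 1.092.

Q̄_A / Q̄_B ≈ 1.09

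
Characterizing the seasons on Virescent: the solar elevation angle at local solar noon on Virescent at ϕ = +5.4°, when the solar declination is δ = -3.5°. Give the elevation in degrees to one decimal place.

At local noon the hour angle is zero, so the zenith angle equals |ϕ − δ| = |+5.4° − (-3.500°)| = 8.900°.
Elevation = 90° − 8.900° = 81.1°.

81.1°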